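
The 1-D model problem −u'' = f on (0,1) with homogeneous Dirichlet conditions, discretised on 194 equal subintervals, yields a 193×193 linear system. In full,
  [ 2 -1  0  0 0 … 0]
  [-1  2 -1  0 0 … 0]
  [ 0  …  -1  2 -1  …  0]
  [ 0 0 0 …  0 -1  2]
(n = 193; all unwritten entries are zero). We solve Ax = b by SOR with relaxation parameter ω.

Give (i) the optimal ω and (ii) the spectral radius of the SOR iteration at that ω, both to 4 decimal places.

ω* = 1.9681, ρ_SOR = 0.9681

[ρ_J] n=193: ρ(B_J) = cos(π/(n+1)) = cos(π/194) = 0.9999.
root = sin(π/194) = 0.01619  (since 1−cos² = sin²).
Then 2/(1+√(1−ρ_J²)) = 2/(1+0.01619); ω* = 2/1.01619 = 1.9681.
[ρ_SOR] ω* − 1 = 0.9681.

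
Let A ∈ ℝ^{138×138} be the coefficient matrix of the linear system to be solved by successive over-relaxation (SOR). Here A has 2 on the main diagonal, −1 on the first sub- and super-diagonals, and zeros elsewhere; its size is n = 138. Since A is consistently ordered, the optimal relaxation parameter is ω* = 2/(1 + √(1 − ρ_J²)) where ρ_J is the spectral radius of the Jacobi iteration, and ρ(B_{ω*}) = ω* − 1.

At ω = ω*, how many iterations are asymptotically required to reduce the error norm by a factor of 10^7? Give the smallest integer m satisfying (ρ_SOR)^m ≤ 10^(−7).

ρ_J = max_k |cos(kπ/139)| = cos(π/139) = 0.9997446
√(1 − cos²(π/139)) = sin(π/139) ≈ 0.0225995.
ω* = 2/(1+0.0225995) = 1.9557999
ρ_SOR = ω* − 1 = 1.9557999 − 1 = 0.9557999.
For 7 digits: m = 7·ln10 / (−ln 0.9557999) = 16.1181/0.0452067 = 356.542; round up → m = 357.

m = 357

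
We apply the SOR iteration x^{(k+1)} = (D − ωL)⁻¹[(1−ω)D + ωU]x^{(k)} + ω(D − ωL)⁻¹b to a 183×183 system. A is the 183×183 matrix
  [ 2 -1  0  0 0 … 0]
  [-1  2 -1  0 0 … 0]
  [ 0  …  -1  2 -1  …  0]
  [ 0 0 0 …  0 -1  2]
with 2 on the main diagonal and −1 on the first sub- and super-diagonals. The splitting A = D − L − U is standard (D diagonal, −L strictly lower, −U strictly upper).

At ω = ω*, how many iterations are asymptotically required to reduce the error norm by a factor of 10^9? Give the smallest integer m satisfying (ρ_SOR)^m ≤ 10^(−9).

n=183: λ(B_J) = 1 − λ(A)/2 = cos(kπ/184); k=1 gives ρ_J = 0.9998542.
√(1 − cos²(π/184)) = sin(π/184) ≈ 0.0170730.
Then 2/(1+√(1−ρ_J²)) = 2/(1+0.0170730); ω* = 2/1.0170730 = 1.9664272.
Hence ρ(B_{ω*}) = 1.9664272 − 1 = 0.9664272.
ρ_SOR^m ≤ 10^(−9) ⇔ m ≥ 9·ln10/(−ln 0.9664272) = 20.7233/0.0341493 = 606.844; m = ⌈606.844⌉ = 607.

m = 607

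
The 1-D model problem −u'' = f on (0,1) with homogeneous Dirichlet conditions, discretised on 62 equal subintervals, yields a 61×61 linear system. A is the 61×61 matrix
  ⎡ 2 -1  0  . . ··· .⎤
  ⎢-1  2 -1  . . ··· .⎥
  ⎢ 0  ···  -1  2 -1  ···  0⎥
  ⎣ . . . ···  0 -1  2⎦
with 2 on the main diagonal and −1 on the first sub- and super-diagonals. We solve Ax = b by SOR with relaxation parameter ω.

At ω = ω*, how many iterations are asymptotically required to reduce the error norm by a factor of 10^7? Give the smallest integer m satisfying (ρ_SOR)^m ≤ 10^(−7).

spectrum of D⁻¹(L+U) = {cos(kπ/62) : 1≤k≤61}; ρ_J = cos(π/62) = 0.9987165.
1 − cos²(π/62) = sin²(π/62) ⇒ √(1−ρ_J²) = sin(π/62) = 0.0506492.
Young: ω* = 2/(1+√(1−ρ_J²)) = 2/(1+0.0506492) = 2/1.0506492 = 1.9035849.
ρ(B_{ω*}) = ω*−1 = 0.9035849
For 7 digits: m = 7·ln10 / (−ln 0.9035849) = 16.1181/0.101385 = 158.979; round up → m = 159.

m = 159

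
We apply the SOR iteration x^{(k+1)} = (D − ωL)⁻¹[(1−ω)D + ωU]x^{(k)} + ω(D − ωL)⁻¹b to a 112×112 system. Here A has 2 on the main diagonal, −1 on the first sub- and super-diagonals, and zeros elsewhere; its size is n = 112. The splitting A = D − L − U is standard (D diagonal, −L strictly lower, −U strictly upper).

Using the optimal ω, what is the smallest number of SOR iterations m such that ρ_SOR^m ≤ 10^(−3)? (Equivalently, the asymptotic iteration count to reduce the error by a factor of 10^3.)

spectrum of D⁻¹(L+U) = {cos(kπ/113) : 1≤k≤112}; ρ_J = cos(π/113) = 0.9996136.
√(1−ρ_J²) = |sin(π/113)| = 0.0277981
[ω*] 2 ÷ (1 + 0.0277981) = 2 ÷ 1.0277981 = 1.9459075.
ρ_SOR = ω* − 1 ≈ 0.9459075.
For 3 digits: m = 3·ln10 / (−ln 0.9459075) = 6.90776/0.0556105 = 124.217; round up → m = 125.

m = 125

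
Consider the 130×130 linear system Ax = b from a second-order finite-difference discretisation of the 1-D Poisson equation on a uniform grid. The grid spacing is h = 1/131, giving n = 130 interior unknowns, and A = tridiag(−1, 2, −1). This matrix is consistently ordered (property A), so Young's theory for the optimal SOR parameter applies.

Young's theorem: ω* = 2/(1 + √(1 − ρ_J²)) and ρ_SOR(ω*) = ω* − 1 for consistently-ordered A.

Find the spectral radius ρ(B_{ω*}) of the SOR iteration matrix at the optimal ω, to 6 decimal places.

ρ_SOR = 0.953164

[ρ_J] n=130: ρ(B_J) = cos(π/(n+1)) = cos(π/131) = 0.999712.
√(1 − cos²(π/131)) = sin(π/131) ≈ 0.0239793.
Then 2/(1+√(1−ρ_J²)) = 2/(1+0.0239793); ω* = 2/1.0239793 = 1.953164.
Hence ρ(B_{ω*}) = 1.953164 − 1 = 0.953164.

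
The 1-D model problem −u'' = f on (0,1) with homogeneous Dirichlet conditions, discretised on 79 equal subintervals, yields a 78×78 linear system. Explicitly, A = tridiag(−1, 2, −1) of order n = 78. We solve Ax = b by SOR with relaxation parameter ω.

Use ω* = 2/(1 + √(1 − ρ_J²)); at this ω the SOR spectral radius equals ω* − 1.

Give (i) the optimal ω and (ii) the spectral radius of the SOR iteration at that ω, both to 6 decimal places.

ω* = 1.923527, ρ_SOR = 0.923527

[ρ_J] n=78: ρ(B_J) = cos(π/(n+1)) = cos(π/79) = 0.999209.
√(1 − cos²(π/79)) = sin(π/79) ≈ 0.0397565.
So ω* = 2/1.0397565 = 1.923527 (Young).
ρ(B_{ω*}) = ω*−1 = 0.923527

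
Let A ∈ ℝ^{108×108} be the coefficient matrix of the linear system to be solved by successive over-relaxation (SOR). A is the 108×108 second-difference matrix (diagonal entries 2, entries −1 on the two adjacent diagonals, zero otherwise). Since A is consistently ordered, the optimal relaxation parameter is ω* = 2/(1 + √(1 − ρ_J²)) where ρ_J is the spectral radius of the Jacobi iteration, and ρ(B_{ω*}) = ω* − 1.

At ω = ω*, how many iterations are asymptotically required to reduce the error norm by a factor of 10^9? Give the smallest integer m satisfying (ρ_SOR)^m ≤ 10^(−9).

[ρ_J] n=108: ρ(B_J) = cos(π/(n+1)) = cos(π/109) = 0.9995847.
√(1−ρ_J²) = |sin(π/109)| = 0.0288180
ω* = 2 / (1 + 0.0288180) = 2 / 1.0288180 ≈ 1.9439784.
ρ(B_{ω*}) = ω*−1 = 0.9439784
(0.9439784)^m ≤ 10^{−9}  ⇒  m·ln(0.9439784) ≤ −9·ln10  ⇒  m ≥ 359.455  ⇒  m = 360

m = 360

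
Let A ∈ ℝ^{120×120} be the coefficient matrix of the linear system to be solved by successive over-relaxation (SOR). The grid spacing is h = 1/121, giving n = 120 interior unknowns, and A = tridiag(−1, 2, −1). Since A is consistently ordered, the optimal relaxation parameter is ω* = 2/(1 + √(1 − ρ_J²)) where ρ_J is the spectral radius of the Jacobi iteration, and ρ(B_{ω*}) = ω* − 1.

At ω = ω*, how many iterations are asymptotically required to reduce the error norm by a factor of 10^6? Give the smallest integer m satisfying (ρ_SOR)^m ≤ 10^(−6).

m = 267

n=120: λ(B_J) = 1 − λ(A)/2 = cos(kπ/121); k=1 gives ρ_J = 0.9996630.
root = sin(π/121) = 0.0259607  (since 1−cos² = sin²).
So ω* = 2/1.0259607 = 1.9493924 (Young).
[ρ_SOR] ω* − 1 = 0.9493924.
m ≥ 6·ln10 / (−ln 0.9493924) = 266.025; smallest integer m = 267.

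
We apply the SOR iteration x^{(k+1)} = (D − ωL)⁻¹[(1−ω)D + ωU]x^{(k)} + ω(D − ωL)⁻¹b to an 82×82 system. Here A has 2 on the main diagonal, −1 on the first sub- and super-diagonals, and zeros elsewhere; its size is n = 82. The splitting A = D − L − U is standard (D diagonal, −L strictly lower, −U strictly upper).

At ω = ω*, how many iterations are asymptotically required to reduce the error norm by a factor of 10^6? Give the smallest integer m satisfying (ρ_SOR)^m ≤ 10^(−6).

n=82: λ(B_J) = 1 − λ(A)/2 = cos(kπ/83); k=1 gives ρ_J = 0.9992838.
√(1 − cos²(π/83)) = sin(π/83) ≈ 0.0378415.
ω* = 2 / (1 + 0.0378415) = 2 / 1.0378415 ≈ 1.9270765.
and ρ(B_{ω*}) = 1.9270765 − 1 = 0.9270765.
6·ln10 = 13.8155; −ln(0.9270765) = 0.0757192; m = ⌈13.8155/0.0757192⌉ = ⌈182.457⌉ = 183.

m = 183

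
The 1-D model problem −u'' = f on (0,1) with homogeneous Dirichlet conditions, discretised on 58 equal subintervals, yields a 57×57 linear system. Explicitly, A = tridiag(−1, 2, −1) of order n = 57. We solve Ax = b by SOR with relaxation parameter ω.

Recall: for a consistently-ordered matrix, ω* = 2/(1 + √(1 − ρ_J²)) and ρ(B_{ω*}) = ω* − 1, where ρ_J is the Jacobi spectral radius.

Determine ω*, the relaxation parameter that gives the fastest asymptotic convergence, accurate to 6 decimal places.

With n=57, ρ(Jacobi) = cos(π/58) = 0.998533.
√(1 − cos²(π/58)) = sin(π/58) ≈ 0.0541389.
ω* = 2/(1 + 0.0541389) = 2/1.0541389 = 1.897283.
[ρ_SOR] ω* − 1 = 0.897283.

ω* = 1.897283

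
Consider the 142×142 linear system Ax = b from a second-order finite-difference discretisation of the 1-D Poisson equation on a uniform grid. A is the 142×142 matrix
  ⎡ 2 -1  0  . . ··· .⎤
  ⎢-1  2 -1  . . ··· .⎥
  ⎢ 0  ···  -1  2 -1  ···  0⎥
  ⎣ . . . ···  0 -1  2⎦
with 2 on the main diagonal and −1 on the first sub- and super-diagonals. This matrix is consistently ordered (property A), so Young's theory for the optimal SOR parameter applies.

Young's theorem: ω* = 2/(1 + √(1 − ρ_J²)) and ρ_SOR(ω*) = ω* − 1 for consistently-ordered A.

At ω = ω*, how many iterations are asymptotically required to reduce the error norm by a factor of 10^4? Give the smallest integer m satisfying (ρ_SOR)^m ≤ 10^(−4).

m = 210

spectrum of D⁻¹(L+U) = {cos(kπ/143) : 1≤k≤142}; ρ_J = cos(π/143) = 0.9997587.
√(1−ρ_J²) simplifies to sin(π/143) = 0.0219674.
ω* = 2/(1 + 0.0219674) = 2/1.0219674 = 1.9570096.
[ρ_SOR] ω* − 1 = 0.9570096.
m ≥ 4·ln10 / (−ln 0.9570096) = 209.603; smallest integer m = 210.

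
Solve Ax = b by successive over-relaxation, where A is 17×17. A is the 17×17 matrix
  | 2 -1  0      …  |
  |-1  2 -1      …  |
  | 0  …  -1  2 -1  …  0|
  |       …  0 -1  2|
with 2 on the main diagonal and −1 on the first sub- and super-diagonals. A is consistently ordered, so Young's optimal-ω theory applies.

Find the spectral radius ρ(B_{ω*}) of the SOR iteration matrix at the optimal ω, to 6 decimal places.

ρ_SOR = 0.704088

spectrum of D⁻¹(L+U) = {cos(kπ/18) : 1≤k≤17}; ρ_J = cos(π/18) = 0.984808.
root = sin(π/18) = 0.1736482  (since 1−cos² = sin²).
[ω*] 2 ÷ (1 + 0.1736482) = 2 ÷ 1.1736482 = 1.704088.
Hence ρ(B_{ω*}) = 1.704088 − 1 = 0.704088.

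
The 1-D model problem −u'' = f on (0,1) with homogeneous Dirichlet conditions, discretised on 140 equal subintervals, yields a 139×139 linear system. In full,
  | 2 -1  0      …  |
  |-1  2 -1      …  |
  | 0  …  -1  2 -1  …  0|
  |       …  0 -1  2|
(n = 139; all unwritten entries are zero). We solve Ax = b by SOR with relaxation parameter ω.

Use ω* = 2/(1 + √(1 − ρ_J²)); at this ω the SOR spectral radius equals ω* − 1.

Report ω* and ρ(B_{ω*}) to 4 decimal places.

B_J for the 139×139 system has eigenvalues cos(kπ/140); ρ_J = cos(π/140) = 0.9997.
1 − cos²(π/140) = sin²(π/140) ⇒ √(1−ρ_J²) = sin(π/140) = 0.02244.
ω* = 2/(1 + 0.02244) = 2/1.02244 = 1.9561.
ρ(B_{ω*}) = ω*−1 = 0.9561

ω* = 1.9561, ρ_SOR = 0.9561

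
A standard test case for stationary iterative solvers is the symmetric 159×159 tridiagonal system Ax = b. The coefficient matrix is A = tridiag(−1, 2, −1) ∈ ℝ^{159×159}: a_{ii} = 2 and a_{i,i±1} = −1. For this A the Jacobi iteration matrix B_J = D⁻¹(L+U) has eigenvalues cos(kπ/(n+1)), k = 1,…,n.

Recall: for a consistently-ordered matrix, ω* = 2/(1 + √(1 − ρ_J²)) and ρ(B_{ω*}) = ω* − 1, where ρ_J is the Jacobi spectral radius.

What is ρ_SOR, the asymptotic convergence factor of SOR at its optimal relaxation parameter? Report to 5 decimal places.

spectrum of D⁻¹(L+U) = {cos(kπ/160) : 1≤k≤159}; ρ_J = cos(π/160) = 0.99981.
1 − cos²(π/160) = sin²(π/160) ⇒ √(1−ρ_J²) = sin(π/160) = 0.019634.
Then 2/(1+√(1−ρ_J²)) = 2/(1+0.019634); ω* = 2/1.019634 = 1.96149.
ρ_SOR = ω* − 1 = 1.96149 − 1 = 0.96149.

ρ_SOR = 0.96149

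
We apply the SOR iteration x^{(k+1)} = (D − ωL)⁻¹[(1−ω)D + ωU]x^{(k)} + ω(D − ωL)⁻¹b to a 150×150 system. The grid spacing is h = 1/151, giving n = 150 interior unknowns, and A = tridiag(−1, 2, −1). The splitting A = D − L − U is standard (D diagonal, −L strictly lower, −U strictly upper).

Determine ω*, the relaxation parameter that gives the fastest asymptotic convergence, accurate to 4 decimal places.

ω* = 1.9592

½·tridiag(1,0,1) at n=150: λ_k = cos(kπ/151); max |λ| at k=1 ⇒ ρ_J = cos(π/151) ≈ 0.9998.
√(1−ρ_J²) simplifies to sin(π/151) = 0.02080.
[ω*] 2 ÷ (1 + 0.02080) = 2 ÷ 1.02080 = 1.9592.
ρ_SOR = ω* − 1 ≈ 0.9592.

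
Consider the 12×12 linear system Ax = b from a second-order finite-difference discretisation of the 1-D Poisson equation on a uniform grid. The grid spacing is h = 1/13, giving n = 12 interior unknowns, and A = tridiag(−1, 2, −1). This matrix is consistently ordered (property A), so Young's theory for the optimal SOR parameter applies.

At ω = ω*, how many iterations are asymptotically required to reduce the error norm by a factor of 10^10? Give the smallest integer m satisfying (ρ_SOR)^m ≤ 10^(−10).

m = 48

With n=12, ρ(Jacobi) = cos(π/13) = 0.9709418.
√(1−ρ_J²) = |sin(π/13)| = 0.2393157
ω* = 2 / (1 + 0.2393157) = 2 / 1.2393157 ≈ 1.6137938.
ρ_SOR = ω* − 1 = 1.6137938 − 1 = 0.6137938.
Need (0.6137938)^m ≤ 10^(−10): m ≥ 10·ln10/|ln 0.6137938| = 23.0259/0.488096 = 47.175 ⇒ m = 48.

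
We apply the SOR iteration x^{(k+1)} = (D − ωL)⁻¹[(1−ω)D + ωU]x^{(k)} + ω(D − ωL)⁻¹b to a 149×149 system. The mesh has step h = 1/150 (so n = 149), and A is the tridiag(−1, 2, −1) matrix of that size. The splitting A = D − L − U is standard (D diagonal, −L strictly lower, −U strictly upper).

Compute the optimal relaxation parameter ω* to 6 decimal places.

ρ_J = max_k |cos(kπ/150)| = cos(π/150) = 0.999781
√(1−ρ_J²) = |sin(π/150)| = 0.0209424
ω* = 2/(1+0.0209424) = 1.958974
At ω = 1.958974 every |λ(B_ω)| = ω−1, so ρ_SOR = 0.958974.

ω* = 1.958974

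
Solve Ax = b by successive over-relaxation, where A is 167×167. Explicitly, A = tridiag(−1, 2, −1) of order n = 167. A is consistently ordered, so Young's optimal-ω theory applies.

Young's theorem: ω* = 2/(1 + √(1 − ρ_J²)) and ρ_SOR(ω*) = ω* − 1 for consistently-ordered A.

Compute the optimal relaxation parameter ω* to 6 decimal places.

n=167: λ(B_J) = 1 − λ(A)/2 = cos(kπ/168); k=1 gives ρ_J = 0.999825.
1 − cos²(π/168) = sin²(π/168) ⇒ √(1−ρ_J²) = sin(π/168) = 0.0186989.
ω* = 2/(1+0.0186989) = 1.963289
[ρ_SOR] ω* − 1 = 0.963289.

ω* = 1.963289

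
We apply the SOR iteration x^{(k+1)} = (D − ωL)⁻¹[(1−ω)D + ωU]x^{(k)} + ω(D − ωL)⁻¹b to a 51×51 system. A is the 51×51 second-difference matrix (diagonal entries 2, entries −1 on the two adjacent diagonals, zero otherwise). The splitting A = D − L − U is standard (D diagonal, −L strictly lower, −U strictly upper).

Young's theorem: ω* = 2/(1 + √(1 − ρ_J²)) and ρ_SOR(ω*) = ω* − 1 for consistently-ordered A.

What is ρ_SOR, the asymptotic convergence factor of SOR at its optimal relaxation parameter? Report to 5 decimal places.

ρ_SOR = 0.88612

½·tridiag(1,0,1) at n=51: λ_k = cos(kπ/52); max |λ| at k=1 ⇒ ρ_J = cos(π/52) ≈ 0.99818.
1 − cos²(π/52) = sin²(π/52) ⇒ √(1−ρ_J²) = sin(π/52) = 0.060378.
Then 2/(1+√(1−ρ_J²)) = 2/(1+0.060378); ω* = 2/1.060378 = 1.88612.
ρ_SOR = ω* − 1 = 1.88612 − 1 = 0.88612.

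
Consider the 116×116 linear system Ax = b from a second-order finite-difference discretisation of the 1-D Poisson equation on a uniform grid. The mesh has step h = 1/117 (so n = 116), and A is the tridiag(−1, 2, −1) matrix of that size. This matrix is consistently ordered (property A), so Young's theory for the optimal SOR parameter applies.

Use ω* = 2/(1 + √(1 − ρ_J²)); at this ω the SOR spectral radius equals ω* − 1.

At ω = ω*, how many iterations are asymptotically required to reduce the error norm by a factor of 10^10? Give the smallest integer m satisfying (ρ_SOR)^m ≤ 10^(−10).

spectrum of D⁻¹(L+U) = {cos(kπ/117) : 1≤k≤116}; ρ_J = cos(π/117) = 0.9996395.
root = sin(π/117) = 0.0268480  (since 1−cos² = sin²).
ω* = 2/(1 + 0.0268480) = 2/1.0268480 = 1.9477079.
ρ_SOR = ω* − 1 ≈ 0.9477079.
For 10 digits: m = 10·ln10 / (−ln 0.9477079) = 23.0259/0.0537089 = 428.717; round up → m = 429.

m = 429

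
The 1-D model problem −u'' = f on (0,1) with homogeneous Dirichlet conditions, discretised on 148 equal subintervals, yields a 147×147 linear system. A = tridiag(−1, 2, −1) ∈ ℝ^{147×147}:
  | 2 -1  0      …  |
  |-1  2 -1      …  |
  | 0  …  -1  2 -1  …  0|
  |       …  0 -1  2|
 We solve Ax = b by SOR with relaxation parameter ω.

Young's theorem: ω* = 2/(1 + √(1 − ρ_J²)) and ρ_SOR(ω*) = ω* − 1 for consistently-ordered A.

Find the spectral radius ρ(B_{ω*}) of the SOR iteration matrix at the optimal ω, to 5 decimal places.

½·tridiag(1,0,1) at n=147: λ_k = cos(kπ/148); max |λ| at k=1 ⇒ ρ_J = cos(π/148) ≈ 0.99977.
√(1−ρ_J²) simplifies to sin(π/148) = 0.021225.
ω* = 2/(1 + 0.021225) = 2/1.021225 = 1.95843.
ρ_SOR = ω* − 1 ≈ 0.95843.

ρ_SOR = 0.95843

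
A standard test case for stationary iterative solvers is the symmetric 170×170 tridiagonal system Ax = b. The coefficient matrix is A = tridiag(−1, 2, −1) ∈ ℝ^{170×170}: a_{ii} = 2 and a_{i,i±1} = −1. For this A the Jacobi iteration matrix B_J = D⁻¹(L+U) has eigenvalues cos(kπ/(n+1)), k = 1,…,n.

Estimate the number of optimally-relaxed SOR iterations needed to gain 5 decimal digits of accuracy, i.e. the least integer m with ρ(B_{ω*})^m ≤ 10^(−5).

m = 314

n=170: λ(B_J) = 1 − λ(A)/2 = cos(kπ/171); k=1 gives ρ_J = 0.9998312.
√(1 − cos²(π/171)) = sin(π/171) ≈ 0.0183709.
Then 2/(1+√(1−ρ_J²)) = 2/(1+0.0183709); ω* = 2/1.0183709 = 1.9639210.
and ρ(B_{ω*}) = 1.9639210 − 1 = 0.9639210.
For 5 digits: m = 5·ln10 / (−ln 0.9639210) = 11.5129/0.0367459 = 313.311; round up → m = 314.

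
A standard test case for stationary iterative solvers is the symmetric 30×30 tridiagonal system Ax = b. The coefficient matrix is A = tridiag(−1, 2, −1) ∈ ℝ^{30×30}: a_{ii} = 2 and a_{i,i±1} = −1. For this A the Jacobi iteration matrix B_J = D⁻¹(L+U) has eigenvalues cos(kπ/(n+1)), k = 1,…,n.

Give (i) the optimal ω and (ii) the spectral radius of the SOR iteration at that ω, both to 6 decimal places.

ω* = 1.816253, ρ_SOR = 0.816253

With n=30, ρ(Jacobi) = cos(π/31) = 0.994869.
√(1 − cos²(π/31)) = sin(π/31) ≈ 0.1011683.
Then 2/(1+√(1−ρ_J²)) = 2/(1+0.1011683); ω* = 2/1.1011683 = 1.816253.
[ρ_SOR] ω* − 1 = 0.816253.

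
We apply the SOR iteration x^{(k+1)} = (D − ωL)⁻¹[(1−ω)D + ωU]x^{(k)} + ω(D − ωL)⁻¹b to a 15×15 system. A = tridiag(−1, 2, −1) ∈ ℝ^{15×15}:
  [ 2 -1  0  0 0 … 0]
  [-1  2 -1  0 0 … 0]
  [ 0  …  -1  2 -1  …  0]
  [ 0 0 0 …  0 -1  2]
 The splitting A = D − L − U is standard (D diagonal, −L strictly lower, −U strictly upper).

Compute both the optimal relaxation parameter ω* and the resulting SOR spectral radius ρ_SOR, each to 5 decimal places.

ω* = 1.67351, ρ_SOR = 0.67351

With n=15, ρ(Jacobi) = cos(π/16) = 0.98079.
√(1 − cos²(π/16)) = sin(π/16) ≈ 0.195090.
So ω* = 2/1.195090 = 1.67351 (Young).
At ω = 1.67351 every |λ(B_ω)| = ω−1, so ρ_SOR = 0.67351.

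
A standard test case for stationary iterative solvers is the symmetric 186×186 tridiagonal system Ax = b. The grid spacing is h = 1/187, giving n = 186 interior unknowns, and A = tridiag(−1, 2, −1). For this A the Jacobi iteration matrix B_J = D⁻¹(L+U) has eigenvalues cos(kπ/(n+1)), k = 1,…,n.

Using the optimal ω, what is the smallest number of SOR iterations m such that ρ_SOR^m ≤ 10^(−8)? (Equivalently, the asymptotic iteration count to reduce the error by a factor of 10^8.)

m = 549

B_J for the 186×186 system has eigenvalues cos(kπ/187); ρ_J = cos(π/187) = 0.9998589.
root = sin(π/187) = 0.0167992  (since 1−cos² = sin²).
Then 2/(1+√(1−ρ_J²)) = 2/(1+0.0167992); ω* = 2/1.0167992 = 1.9669567.
At ω = 1.9669567 every |λ(B_ω)| = ω−1, so ρ_SOR = 0.9669567.
For 8 digits: m = 8·ln10 / (−ln 0.9669567) = 18.4207/0.0336016 = 548.209; round up → m = 549.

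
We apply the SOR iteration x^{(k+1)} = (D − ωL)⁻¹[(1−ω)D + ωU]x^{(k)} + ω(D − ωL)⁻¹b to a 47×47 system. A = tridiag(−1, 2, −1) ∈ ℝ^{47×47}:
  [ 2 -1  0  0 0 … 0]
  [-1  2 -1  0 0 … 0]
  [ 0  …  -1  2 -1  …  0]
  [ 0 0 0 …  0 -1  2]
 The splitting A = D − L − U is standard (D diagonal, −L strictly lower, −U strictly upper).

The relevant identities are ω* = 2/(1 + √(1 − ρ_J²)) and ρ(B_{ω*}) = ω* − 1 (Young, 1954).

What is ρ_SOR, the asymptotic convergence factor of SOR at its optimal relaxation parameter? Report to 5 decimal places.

ρ_SOR = 0.87722

½·tridiag(1,0,1) at n=47: λ_k = cos(kπ/48); max |λ| at k=1 ⇒ ρ_J = cos(π/48) ≈ 0.99786.
√(1−ρ_J²) simplifies to sin(π/48) = 0.065403.
ω* = 2/(1 + 0.065403) = 2/1.065403 = 1.87722.
ρ(B_{ω*}) = ω*−1 = 0.87722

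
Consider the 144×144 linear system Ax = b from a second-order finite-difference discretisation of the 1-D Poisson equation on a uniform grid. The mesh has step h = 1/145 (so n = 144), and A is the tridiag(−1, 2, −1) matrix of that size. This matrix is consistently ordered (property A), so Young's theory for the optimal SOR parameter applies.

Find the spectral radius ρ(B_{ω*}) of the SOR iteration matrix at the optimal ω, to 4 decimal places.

ρ_SOR = 0.9576

½·tridiag(1,0,1) at n=144: λ_k = cos(kπ/145); max |λ| at k=1 ⇒ ρ_J = cos(π/145) ≈ 0.9998.
√(1 − cos²(π/145)) = sin(π/145) ≈ 0.02166.
[ω*] 2 ÷ (1 + 0.02166) = 2 ÷ 1.02166 = 1.9576.
ρ_SOR = ω* − 1 ≈ 0.9576.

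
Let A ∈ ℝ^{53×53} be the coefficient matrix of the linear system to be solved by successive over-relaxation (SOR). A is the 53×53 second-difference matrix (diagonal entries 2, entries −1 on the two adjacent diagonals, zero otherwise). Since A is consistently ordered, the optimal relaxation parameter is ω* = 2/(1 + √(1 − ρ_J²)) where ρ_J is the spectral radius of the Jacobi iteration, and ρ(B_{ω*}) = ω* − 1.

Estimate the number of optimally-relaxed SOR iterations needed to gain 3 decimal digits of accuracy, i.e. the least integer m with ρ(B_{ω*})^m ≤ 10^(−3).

With n=53, ρ(Jacobi) = cos(π/54) = 0.9983082.
√(1 − cos²(π/54)) = sin(π/54) ≈ 0.0581448.
Young: ω* = 2/(1+√(1−ρ_J²)) = 2/(1+0.0581448) = 2/1.0581448 = 1.8901005.
ρ_SOR = ω* − 1 ≈ 0.8901005.
m ≥ 3·ln10 / (−ln 0.8901005) = 59.334; smallest integer m = 60.

m = 60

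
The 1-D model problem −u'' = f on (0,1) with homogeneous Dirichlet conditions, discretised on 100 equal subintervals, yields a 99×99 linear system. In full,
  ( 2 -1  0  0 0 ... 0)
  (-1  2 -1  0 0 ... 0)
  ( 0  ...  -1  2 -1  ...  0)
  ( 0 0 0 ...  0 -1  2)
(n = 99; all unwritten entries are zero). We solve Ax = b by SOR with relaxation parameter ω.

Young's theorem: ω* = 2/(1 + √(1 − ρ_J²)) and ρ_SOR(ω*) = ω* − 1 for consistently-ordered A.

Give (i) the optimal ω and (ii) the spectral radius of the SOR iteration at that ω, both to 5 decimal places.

ω* = 1.93909, ρ_SOR = 0.93909

B_J for the 99×99 system has eigenvalues cos(kπ/100); ρ_J = cos(π/100) = 0.99951.
√(1−ρ_J²) = |sin(π/100)| = 0.031411
Young: ω* = 2/(1+√(1−ρ_J²)) = 2/(1+0.031411) = 2/1.031411 = 1.93909.
At ω = 1.93909 every |λ(B_ω)| = ω−1, so ρ_SOR = 0.93909.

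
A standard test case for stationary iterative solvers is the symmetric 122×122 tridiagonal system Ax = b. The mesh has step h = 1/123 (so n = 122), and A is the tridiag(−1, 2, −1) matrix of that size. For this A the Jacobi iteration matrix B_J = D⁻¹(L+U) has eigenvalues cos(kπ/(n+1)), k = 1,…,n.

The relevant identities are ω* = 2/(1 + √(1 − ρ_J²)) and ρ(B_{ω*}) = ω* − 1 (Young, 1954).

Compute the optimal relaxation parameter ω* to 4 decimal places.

ω* = 1.9502

[ρ_J] n=122: ρ(B_J) = cos(π/(n+1)) = cos(π/123) = 0.9997.
√(1−ρ_J²) simplifies to sin(π/123) = 0.02554.
ω* = 2/(1+0.02554) = 1.9502
Hence ρ(B_{ω*}) = 1.9502 − 1 = 0.9502.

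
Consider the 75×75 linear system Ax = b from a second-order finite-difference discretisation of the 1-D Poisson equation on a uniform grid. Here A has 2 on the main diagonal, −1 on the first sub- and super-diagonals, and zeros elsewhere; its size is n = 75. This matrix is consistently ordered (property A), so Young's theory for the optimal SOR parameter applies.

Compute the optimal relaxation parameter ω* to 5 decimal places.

spectrum of D⁻¹(L+U) = {cos(kπ/76) : 1≤k≤75}; ρ_J = cos(π/76) = 0.99915.
√(1−ρ_J²) = |sin(π/76)| = 0.041325
So ω* = 2/1.041325 = 1.92063 (Young).
ρ_SOR = ω* − 1 ≈ 0.92063.

ω* = 1.92063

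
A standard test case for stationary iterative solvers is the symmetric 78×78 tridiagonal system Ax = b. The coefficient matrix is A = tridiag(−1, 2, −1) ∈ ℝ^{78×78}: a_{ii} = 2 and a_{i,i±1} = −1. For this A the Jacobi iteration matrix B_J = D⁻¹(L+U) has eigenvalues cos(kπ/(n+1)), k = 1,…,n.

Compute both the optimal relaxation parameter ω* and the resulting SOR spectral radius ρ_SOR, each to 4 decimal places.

B_J for the 78×78 system has eigenvalues cos(kπ/79); ρ_J = cos(π/79) = 0.9992.
√(1−ρ_J²) simplifies to sin(π/79) = 0.03976.
ω* = 2/(1 + 0.03976) = 2/1.03976 = 1.9235.
ρ_SOR = ω* − 1 = 1.9235 − 1 = 0.9235.

ω* = 1.9235, ρ_SOR = 0.9235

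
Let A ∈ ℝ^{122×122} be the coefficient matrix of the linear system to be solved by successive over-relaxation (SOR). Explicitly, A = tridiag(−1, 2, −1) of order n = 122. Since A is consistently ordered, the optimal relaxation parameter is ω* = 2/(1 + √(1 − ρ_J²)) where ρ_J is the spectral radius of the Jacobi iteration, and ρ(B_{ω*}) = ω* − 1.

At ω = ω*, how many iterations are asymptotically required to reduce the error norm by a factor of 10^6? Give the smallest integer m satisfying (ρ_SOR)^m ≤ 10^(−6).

With n=122, ρ(Jacobi) = cos(π/123) = 0.9996738.
root = sin(π/123) = 0.0255386  (since 1−cos² = sin²).
Then 2/(1+√(1−ρ_J²)) = 2/(1+0.0255386); ω* = 2/1.0255386 = 1.9501948.
ρ_SOR = ω* − 1 = 1.9501948 − 1 = 0.9501948.
For 6 digits: m = 6·ln10 / (−ln 0.9501948) = 13.8155/0.0510883 = 270.424; round up → m = 271.

m = 271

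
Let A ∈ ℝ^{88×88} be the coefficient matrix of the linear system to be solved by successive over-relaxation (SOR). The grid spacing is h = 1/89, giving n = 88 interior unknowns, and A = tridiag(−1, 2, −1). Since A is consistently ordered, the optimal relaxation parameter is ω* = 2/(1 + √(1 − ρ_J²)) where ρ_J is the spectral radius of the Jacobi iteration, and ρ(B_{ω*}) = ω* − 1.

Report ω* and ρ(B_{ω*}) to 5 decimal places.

ω* = 1.93182, ρ_SOR = 0.93182

n=88: λ(B_J) = 1 − λ(A)/2 = cos(kπ/89); k=1 gives ρ_J = 0.99938.
√(1 − cos²(π/89)) = sin(π/89) ≈ 0.035291.
Then 2/(1+√(1−ρ_J²)) = 2/(1+0.035291); ω* = 2/1.035291 = 1.93182.
ρ_SOR = ω* − 1 ≈ 0.93182.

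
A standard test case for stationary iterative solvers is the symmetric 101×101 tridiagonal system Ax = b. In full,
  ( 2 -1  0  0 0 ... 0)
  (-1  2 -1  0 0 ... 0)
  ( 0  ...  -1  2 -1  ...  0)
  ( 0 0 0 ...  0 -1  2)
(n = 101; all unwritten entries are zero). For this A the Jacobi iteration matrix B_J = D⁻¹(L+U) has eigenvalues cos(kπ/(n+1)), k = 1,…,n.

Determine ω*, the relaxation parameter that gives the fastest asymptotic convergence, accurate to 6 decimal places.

ω* = 1.940250

n=101: λ(B_J) = 1 − λ(A)/2 = cos(kπ/102); k=1 gives ρ_J = 0.999526.
√(1−ρ_J²) simplifies to sin(π/102) = 0.0307951.
Young: ω* = 2/(1+√(1−ρ_J²)) = 2/(1+0.0307951) = 2/1.0307951 = 1.940250.
and ρ(B_{ω*}) = 1.940250 − 1 = 0.940250.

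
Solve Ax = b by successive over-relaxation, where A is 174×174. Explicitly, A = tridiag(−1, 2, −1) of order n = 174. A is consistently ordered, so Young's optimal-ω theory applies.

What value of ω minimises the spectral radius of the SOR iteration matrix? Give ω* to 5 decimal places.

ω* = 1.96473

½·tridiag(1,0,1) at n=174: λ_k = cos(kπ/175); max |λ| at k=1 ⇒ ρ_J = cos(π/175) ≈ 0.99984.
√(1−ρ_J²) simplifies to sin(π/175) = 0.017951.
ω* = 2/(1 + 0.017951) = 2/1.017951 = 1.96473.
and ρ(B_{ω*}) = 1.96473 − 1 = 0.96473.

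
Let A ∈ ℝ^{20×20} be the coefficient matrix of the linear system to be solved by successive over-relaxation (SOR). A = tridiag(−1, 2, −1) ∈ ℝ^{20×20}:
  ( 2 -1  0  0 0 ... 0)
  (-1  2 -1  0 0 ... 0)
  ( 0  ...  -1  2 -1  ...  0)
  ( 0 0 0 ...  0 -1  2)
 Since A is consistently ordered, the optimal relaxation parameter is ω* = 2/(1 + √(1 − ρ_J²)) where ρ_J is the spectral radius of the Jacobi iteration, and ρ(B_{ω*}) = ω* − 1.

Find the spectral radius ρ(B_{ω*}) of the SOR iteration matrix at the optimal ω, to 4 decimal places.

ρ_SOR = 0.7406

n=20: λ(B_J) = 1 − λ(A)/2 = cos(kπ/21); k=1 gives ρ_J = 0.9888.
root = sin(π/21) = 0.14904  (since 1−cos² = sin²).
ω* = 2/(1+0.14904) = 1.7406
and ρ(B_{ω*}) = 1.7406 − 1 = 0.7406.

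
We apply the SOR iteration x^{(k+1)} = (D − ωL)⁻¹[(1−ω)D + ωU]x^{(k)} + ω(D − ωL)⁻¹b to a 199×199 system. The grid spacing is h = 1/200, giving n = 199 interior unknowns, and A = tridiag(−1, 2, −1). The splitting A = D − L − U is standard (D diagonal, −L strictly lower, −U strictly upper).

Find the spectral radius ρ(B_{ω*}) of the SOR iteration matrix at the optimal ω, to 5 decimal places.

ρ_SOR = 0.96907

With n=199, ρ(Jacobi) = cos(π/200) = 0.99988.
√(1−ρ_J²) simplifies to sin(π/200) = 0.015707.
So ω* = 2/1.015707 = 1.96907 (Young).
At ω = 1.96907 every |λ(B_ω)| = ω−1, so ρ_SOR = 0.96907.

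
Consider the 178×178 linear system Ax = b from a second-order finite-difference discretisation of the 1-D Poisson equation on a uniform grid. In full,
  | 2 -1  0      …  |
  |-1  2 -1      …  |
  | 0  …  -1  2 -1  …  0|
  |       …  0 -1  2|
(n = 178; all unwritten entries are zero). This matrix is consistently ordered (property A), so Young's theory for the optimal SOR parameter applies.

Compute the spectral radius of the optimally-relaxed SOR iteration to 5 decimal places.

n=178: λ(B_J) = 1 − λ(A)/2 = cos(kπ/179); k=1 gives ρ_J = 0.99985.
√(1−ρ_J²) simplifies to sin(π/179) = 0.017550.
ω* = 2/(1 + 0.017550) = 2/1.017550 = 1.96551.
ρ(B_{ω*}) = ω*−1 = 0.96551

ρ_SOR = 0.96551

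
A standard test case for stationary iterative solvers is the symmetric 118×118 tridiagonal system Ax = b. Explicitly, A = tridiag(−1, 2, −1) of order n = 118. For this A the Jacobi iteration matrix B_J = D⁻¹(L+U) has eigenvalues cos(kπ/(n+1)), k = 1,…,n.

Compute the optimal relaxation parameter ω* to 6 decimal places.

ω* = 1.948564

B_J for the 118×118 system has eigenvalues cos(kπ/119); ρ_J = cos(π/119) = 0.999652.
√(1 − cos²(π/119)) = sin(π/119) ≈ 0.0263969.
[ω*] 2 ÷ (1 + 0.0263969) = 2 ÷ 1.0263969 = 1.948564.
[ρ_SOR] ω* − 1 = 0.948564.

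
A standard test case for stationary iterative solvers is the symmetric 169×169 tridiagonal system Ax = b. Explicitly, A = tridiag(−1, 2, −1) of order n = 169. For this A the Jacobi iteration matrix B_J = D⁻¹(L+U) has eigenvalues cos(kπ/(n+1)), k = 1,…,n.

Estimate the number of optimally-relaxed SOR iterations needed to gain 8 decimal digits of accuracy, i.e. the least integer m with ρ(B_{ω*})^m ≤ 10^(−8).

m = 499

B_J for the 169×169 system has eigenvalues cos(kπ/170); ρ_J = cos(π/170) = 0.9998293.
√(1−ρ_J²) simplifies to sin(π/170) = 0.0184789.
ω* = 2/(1 + 0.0184789) = 2/1.0184789 = 1.9637127.
Hence ρ(B_{ω*}) = 1.9637127 − 1 = 0.9637127.
Need (0.9637127)^m ≤ 10^(−8): m ≥ 8·ln10/|ln 0.9637127| = 18.4207/0.0369621 = 498.367 ⇒ m = 499.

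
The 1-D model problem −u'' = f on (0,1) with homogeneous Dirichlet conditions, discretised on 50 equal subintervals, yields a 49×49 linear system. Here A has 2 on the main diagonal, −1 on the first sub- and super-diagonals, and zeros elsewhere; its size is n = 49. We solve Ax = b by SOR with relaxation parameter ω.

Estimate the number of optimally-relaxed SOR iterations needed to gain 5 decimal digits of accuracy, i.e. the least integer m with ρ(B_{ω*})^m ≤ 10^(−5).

m = 92

n=49: λ(B_J) = 1 − λ(A)/2 = cos(kπ/50); k=1 gives ρ_J = 0.9980267.
√(1 − cos²(π/50)) = sin(π/50) ≈ 0.0627905.
Young: ω* = 2/(1+√(1−ρ_J²)) = 2/(1+0.0627905) = 2/1.0627905 = 1.8818384.
At ω = 1.8818384 every |λ(B_ω)| = ω−1, so ρ_SOR = 0.8818384.
(0.8818384)^m ≤ 10^{−5}  ⇒  m·ln(0.8818384) ≤ −5·ln10  ⇒  m ≥ 91.557  ⇒  m = 92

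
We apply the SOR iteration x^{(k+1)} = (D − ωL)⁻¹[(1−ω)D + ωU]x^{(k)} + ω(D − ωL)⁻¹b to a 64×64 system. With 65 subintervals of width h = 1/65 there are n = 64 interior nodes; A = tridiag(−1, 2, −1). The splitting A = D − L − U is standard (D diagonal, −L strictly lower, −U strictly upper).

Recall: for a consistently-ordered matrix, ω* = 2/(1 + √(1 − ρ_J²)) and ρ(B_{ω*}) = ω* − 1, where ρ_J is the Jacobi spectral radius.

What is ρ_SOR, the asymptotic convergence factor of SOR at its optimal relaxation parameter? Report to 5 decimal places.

ρ_SOR = 0.90783

spectrum of D⁻¹(L+U) = {cos(kπ/65) : 1≤k≤64}; ρ_J = cos(π/65) = 0.99883.
1 − cos²(π/65) = sin²(π/65) ⇒ √(1−ρ_J²) = sin(π/65) = 0.048313.
So ω* = 2/1.048313 = 1.90783 (Young).
ρ_SOR = ω* − 1 ≈ 0.90783.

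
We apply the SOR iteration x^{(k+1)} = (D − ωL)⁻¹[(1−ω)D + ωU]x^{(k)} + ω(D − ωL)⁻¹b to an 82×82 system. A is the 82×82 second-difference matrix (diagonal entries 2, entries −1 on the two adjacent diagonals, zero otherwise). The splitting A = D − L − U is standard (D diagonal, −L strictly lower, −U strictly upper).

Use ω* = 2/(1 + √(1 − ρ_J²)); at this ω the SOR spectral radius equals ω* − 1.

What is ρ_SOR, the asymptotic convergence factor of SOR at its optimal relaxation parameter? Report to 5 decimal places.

B_J for the 82×82 system has eigenvalues cos(kπ/83); ρ_J = cos(π/83) = 0.99928.
√(1−ρ_J²) simplifies to sin(π/83) = 0.037841.
ω* = 2 / (1 + 0.037841) = 2 / 1.037841 ≈ 1.92708.
At ω = 1.92708 every |λ(B_ω)| = ω−1, so ρ_SOR = 0.92708.

ρ_SOR = 0.92708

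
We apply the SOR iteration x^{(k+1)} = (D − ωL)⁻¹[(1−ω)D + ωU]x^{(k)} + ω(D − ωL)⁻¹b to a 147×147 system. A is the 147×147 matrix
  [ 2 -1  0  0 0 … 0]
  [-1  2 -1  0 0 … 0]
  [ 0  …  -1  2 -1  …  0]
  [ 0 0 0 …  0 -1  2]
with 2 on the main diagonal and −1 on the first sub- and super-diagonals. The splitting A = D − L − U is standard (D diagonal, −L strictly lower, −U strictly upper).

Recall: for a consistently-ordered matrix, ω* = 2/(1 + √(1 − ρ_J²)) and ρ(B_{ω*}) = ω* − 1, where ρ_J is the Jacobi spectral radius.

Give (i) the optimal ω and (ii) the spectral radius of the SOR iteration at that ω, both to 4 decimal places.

n=147: λ(B_J) = 1 − λ(A)/2 = cos(kπ/148); k=1 gives ρ_J = 0.9998.
root = sin(π/148) = 0.02123  (since 1−cos² = sin²).
Young: ω* = 2/(1+√(1−ρ_J²)) = 2/(1+0.02123) = 2/1.02123 = 1.9584.
At ω = 1.9584 every |λ(B_ω)| = ω−1, so ρ_SOR = 0.9584.

ω* = 1.9584, ρ_SOR = 0.9584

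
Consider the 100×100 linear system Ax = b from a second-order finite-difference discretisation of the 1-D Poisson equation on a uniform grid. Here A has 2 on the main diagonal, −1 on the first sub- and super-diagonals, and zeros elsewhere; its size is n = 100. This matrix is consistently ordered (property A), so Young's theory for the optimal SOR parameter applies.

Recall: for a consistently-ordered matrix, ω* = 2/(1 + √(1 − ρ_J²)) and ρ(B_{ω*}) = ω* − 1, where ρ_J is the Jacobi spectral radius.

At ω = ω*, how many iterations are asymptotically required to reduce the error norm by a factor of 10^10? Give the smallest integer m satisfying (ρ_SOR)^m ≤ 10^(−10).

m = 371

n=100: λ(B_J) = 1 − λ(A)/2 = cos(kπ/101); k=1 gives ρ_J = 0.9995163.
root = sin(π/101) = 0.0310999  (since 1−cos² = sin²).
[ω*] 2 ÷ (1 + 0.0310999) = 2 ÷ 1.0310999 = 1.9396763.
At ω = 1.9396763 every |λ(B_ω)| = ω−1, so ρ_SOR = 0.9396763.
ρ_SOR^m ≤ 10^(−10) ⇔ m ≥ 10·ln10/(−ln 0.9396763) = 23.0259/0.0622198 = 370.074; m = ⌈370.074⌉ = 371.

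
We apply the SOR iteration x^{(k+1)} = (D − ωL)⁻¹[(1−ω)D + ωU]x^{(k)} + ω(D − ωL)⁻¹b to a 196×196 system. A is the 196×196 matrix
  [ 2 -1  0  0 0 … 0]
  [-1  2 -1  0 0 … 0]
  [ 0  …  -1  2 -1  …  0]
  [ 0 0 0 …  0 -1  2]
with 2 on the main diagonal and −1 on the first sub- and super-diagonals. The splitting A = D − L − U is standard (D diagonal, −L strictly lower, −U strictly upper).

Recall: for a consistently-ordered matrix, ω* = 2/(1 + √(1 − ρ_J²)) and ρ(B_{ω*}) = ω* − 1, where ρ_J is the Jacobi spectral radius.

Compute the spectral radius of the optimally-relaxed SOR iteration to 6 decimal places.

ρ_SOR = 0.968608

[ρ_J] n=196: ρ(B_J) = cos(π/(n+1)) = cos(π/197) = 0.999873.
root = sin(π/197) = 0.0159465  (since 1−cos² = sin²).
So ω* = 2/1.0159465 = 1.968608 (Young).
Hence ρ(B_{ω*}) = 1.968608 − 1 = 0.968608.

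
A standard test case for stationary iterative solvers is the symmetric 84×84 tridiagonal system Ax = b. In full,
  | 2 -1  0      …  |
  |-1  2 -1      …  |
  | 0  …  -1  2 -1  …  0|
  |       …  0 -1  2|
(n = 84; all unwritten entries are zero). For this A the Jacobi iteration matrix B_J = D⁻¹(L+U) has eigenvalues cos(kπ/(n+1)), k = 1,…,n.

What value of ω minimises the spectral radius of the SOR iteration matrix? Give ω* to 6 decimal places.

ρ_J = max_k |cos(kπ/85)| = cos(π/85) = 0.999317
√(1−ρ_J²) = |sin(π/85)| = 0.0369515
So ω* = 2/1.0369515 = 1.928731 (Young).
ρ(B_{ω*}) = ω*−1 = 0.928731

ω* = 1.928731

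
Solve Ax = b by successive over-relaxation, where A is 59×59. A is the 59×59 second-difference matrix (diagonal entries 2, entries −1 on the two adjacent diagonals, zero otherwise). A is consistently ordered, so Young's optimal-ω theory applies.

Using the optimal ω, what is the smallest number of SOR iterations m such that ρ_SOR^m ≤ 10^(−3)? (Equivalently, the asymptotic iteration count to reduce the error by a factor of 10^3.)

[ρ_J] n=59: ρ(B_J) = cos(π/(n+1)) = cos(π/60) = 0.9986295.
√(1 − cos²(π/60)) = sin(π/60) ≈ 0.0523360.
ω* = 2 / (1 + 0.0523360) = 2 / 1.0523360 ≈ 1.9005337.
[ρ_SOR] ω* − 1 = 0.9005337.
Need (0.9005337)^m ≤ 10^(−3): m ≥ 3·ln10/|ln 0.9005337| = 6.90776/0.104768 = 65.934 ⇒ m = 66.

m = 66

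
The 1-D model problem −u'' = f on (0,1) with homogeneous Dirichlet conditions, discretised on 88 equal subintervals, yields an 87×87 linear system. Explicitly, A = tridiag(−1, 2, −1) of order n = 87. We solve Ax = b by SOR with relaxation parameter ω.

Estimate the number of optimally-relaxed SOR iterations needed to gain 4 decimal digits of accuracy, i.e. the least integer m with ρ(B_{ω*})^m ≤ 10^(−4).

m = 129

½·tridiag(1,0,1) at n=87: λ_k = cos(kπ/88); max |λ| at k=1 ⇒ ρ_J = cos(π/88) ≈ 0.9993628.
√(1−ρ_J²) simplifies to sin(π/88) = 0.0356923.
[ω*] 2 ÷ (1 + 0.0356923) = 2 ÷ 1.0356923 = 1.9310755.
Hence ρ(B_{ω*}) = 1.9310755 − 1 = 0.9310755.
For 4 digits: m = 4·ln10 / (−ln 0.9310755) = 9.21034/0.0714149 = 128.969; round up → m = 129.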